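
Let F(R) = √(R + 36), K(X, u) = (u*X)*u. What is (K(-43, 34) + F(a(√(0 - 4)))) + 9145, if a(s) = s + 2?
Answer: -40563 + √(38 + 2*I) ≈ -40557.0 + 0.16217*I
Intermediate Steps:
K(X, u) = X*u² (K(X, u) = (X*u)*u = X*u²)
a(s) = 2 + s
F(R) = √(36 + R)
(K(-43, 34) + F(a(√(0 - 4)))) + 9145 = (-43*34² + √(36 + (2 + √(0 - 4)))) + 9145 = (-43*1156 + √(36 + (2 + √(-4)))) + 9145 = (-49708 + √(36 + (2 + 2*I))) + 9145 = (-49708 + √(38 + 2*I)) + 9145 = -40563 + √(38 + 2*I)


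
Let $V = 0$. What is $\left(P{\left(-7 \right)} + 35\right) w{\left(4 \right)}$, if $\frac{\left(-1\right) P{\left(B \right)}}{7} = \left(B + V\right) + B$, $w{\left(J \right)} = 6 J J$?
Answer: $12768$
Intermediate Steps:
$w{\left(J \right)} = 6 J^{2}$
$P{\left(B \right)} = - 14 B$ ($P{\left(B \right)} = - 7 \left(\left(B + 0\right) + B\right) = - 7 \left(B + B\right) = - 7 \cdot 2 B = - 14 B$)
$\left(P{\left(-7 \right)} + 35\right) w{\left(4 \right)} = \left(\left(-14\right) \left(-7\right) + 35\right) 6 \cdot 4^{2} = \left(98 + 35\right) 6 \cdot 16 = 133 \cdot 96 = 12768$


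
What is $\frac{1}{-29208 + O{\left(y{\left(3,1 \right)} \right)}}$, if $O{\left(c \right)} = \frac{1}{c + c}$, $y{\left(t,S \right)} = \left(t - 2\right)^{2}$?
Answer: $- \frac{2}{58415} \approx -3.4238 \cdot 10^{-5}$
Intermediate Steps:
$y{\left(t,S \right)} = \left(-2 + t\right)^{2}$
$O{\left(c \right)} = \frac{1}{2 c}$
$\frac{1}{-29208 + O{\left(y{\left(3,1 \right)} \right)}} = \frac{1}{-29208 + \frac{1}{2 \left(-2 + 3\right)^{2}}} = \frac{1}{-29208 + \frac{1}{2 \cdot 1^{2}}} = \frac{1}{-29208 + \frac{1}{2 \cdot 1}} = \frac{1}{-29208 + \frac{1}{2} \cdot 1} = \frac{1}{-29208 + \frac{1}{2}} = \frac{1}{- \frac{58415}{2}} = - \frac{2}{58415}$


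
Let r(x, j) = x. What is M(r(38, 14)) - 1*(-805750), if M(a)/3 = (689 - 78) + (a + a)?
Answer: 807811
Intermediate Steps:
M(a) = 1833 + 6*a (M(a) = 3*((689 - 78) + (a + a)) = 3*(611 + 2*a) = 1833 + 6*a)
M(r(38, 14)) - 1*(-805750) = (1833 + 6*38) - 1*(-805750) = (1833 + 228) + 805750 = 2061 + 805750 = 807811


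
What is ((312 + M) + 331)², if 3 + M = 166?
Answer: 649636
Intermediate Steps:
M = 163 (M = -3 + 166 = 163)
((312 + M) + 331)² = ((312 + 163) + 331)² = (475 + 331)² = 806² = 649636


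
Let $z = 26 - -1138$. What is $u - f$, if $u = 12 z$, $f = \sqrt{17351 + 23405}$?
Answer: $13968 - 2 \sqrt{10189} \approx 13766.0$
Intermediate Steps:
$z = 1164$ ($z = 26 + 1138 = 1164$)
$f = 2 \sqrt{10189}$ ($f = \sqrt{40756} = 2 \sqrt{10189} \approx 201.88$)
$u = 13968$ ($u = 12 \cdot 1164 = 13968$)
$u - f = 13968 - 2 \sqrt{10189}$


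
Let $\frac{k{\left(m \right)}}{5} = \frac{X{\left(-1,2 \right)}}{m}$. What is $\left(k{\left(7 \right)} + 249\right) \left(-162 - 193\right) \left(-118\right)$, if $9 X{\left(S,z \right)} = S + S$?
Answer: $\frac{656709530}{63} \approx 1.0424 \cdot 10^{7}$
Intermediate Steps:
$X{\left(S,z \right)} = \frac{2 S}{9}$ ($X{\left(S,z \right)} = \frac{S + S}{9} = \frac{2 S}{9}$)
$k{\left(m \right)} = - \frac{10}{9 m}$ ($k{\left(m \right)} = 5 \frac{\frac{2}{9} \left(-1\right)}{m} = 5 \left(- \frac{2}{9 m}\right) = - \frac{10}{9 m}$)
$\left(k{\left(7 \right)} + 249\right) \left(-162 - 193\right) \left(-118\right) = \left(- \frac{10}{9 \cdot 7} + 249\right) \left(-162 - 193\right) \left(-118\right) = \left(\left(- \frac{10}{9}\right) \frac{1}{7} + 249\right) \left(-355\right) \left(-118\right) = \left(- \frac{10}{63} + 249\right) \left(-355\right) \left(-118\right) = \frac{15677}{63} \left(-355\right) \left(-118\right) = \left(- \frac{5565335}{63}\right) \left(-118\right) = \frac{656709530}{63}$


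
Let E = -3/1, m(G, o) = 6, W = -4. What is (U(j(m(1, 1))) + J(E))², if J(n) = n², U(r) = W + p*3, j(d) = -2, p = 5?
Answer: 400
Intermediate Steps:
U(r) = 11 (U(r) = -4 + 5*3 = -4 + 15 = 11)
E = -3 (E = -3*1 = -3)
(U(j(m(1, 1))) + J(E))² = (11 + (-3)²)² = (11 + 9)² = 20² = 400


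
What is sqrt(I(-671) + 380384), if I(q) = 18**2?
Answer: 2*sqrt(95177) ≈ 617.02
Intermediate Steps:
I(q) = 324
sqrt(I(-671) + 380384) = sqrt(324 + 380384) = sqrt(380708) = 2*sqrt(95177)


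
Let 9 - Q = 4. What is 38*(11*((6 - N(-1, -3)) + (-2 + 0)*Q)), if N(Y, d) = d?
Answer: -418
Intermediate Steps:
Q = 5 (Q = 9 - 1*4 = 9 - 4 = 5)
38*(11*((6 - N(-1, -3)) + (-2 + 0)*Q)) = 38*(11*((6 - 1*(-3)) + (-2 + 0)*5)) = 38*(11*((6 + 3) - 2*5)) = 38*(11*(9 - 10)) = 38*(11*(-1)) = 38*(-11) = -418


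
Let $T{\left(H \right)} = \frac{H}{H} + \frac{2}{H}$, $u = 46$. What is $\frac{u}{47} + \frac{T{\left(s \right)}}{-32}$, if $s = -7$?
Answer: $\frac{10069}{10528} \approx 0.9564$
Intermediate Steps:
$T{\left(H \right)} = 1 + \frac{2}{H}$
$\frac{u}{47} + \frac{T{\left(s \right)}}{-32} = \frac{46}{47} + \frac{\frac{1}{-7} \left(2 - 7\right)}{-32} = 46 \cdot \frac{1}{47} - \frac{\left(- \frac{1}{7}\right) \left(-5\right)}{32} = \frac{46}{47} - \frac{5}{224} = \frac{10069}{10528}$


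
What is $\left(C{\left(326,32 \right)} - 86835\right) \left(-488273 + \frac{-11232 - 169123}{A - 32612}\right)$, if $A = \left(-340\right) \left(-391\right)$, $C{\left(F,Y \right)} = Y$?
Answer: $\frac{4252273585334897}{100328} \approx 4.2384 \cdot 10^{10}$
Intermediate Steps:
$A = 132940$
$\left(C{\left(326,32 \right)} - 86835\right) \left(-488273 + \frac{-11232 - 169123}{A - 32612}\right) = \left(32 - 86835\right) \left(-488273 + \frac{-11232 - 169123}{132940 - 32612}\right) = - 86803 \left(-488273 - \frac{180355}{100328}\right) = \left(-86803\right) \left(- \frac{48987633899}{100328}\right) = \frac{4252273585334897}{100328}$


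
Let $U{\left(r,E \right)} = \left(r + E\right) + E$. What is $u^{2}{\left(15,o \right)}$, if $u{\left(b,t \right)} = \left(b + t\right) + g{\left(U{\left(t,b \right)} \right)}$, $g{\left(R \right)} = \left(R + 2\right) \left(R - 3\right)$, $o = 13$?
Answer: $3341584$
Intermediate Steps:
$U{\left(r,E \right)} = r + 2 E$ ($U{\left(r,E \right)} = \left(E + r\right) + E = r + 2 E$)
$g{\left(R \right)} = \left(-3 + R\right) \left(2 + R\right)$ ($g{\left(R \right)} = \left(2 + R\right) \left(-3 + R\right) = \left(-3 + R\right) \left(2 + R\right)$)
$u{\left(b,t \right)} = -6 + \left(t + 2 b\right)^{2} - b$ ($u{\left(b,t \right)} = \left(b + t\right) - \left(6 + t - \left(t + 2 b\right)^{2} + 2 b\right) = -6 + \left(t + 2 b\right)^{2} - b$)
$u^{2}{\left(15,o \right)} = \left(-6 + \left(13 + 2 \cdot 15\right)^{2} - 15\right)^{2} = \left(-6 + \left(13 + 30\right)^{2} - 15\right)^{2} = \left(-6 + 43^{2} - 15\right)^{2} = \left(-6 + 1849 - 15\right)^{2} = 1828^{2} = 3341584$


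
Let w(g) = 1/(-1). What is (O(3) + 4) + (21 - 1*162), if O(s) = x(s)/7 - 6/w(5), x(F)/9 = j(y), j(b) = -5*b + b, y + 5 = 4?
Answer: -881/7 ≈ -125.86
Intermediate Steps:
y = -1 (y = -5 + 4 = -1)
w(g) = -1
j(b) = -4*b
x(F) = 36 (x(F) = 9*(-4*(-1)) = 9*4 = 36)
O(s) = 78/7 (O(s) = 36/7 - 6/(-1) = 36*(⅐) - 6*(-1) = 36/7 + 6 = 78/7)
(O(3) + 4) + (21 - 1*162) = (78/7 + 4) + (21 - 1*162) = 106/7 + (21 - 162) = 106/7 - 141 = -881/7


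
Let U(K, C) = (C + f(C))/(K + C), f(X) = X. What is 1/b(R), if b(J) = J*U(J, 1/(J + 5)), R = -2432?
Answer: -5902465/4864 ≈ -1213.5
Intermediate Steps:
U(K, C) = 2*C/(C + K) (U(K, C) = (C + C)/(K + C) = (2*C)/(C + K) = 2*C/(C + K))
b(J) = 2*J/((5 + J)*(J + 1/(5 + J))) (b(J) = J*(2/((J + 5)*(1/(J + 5) + J))) = J*(2/((5 + J)*(1/(5 + J) + J))) = J*(2/((5 + J)*(J + 1/(5 + J)))) = 2*J/((5 + J)*(J + 1/(5 + J))))
1/b(R) = 1/(2*(-2432)/(1 - 2432*(5 - 2432))) = 1/(2*(-2432)/(1 - 2432*(-2427))) = 1/(2*(-2432)/(1 + 5902464)) = 1/(2*(-2432)/5902465) = 1/(2*(-2432)*(1/5902465)) = 1/(-4864/5902465) = -5902465/4864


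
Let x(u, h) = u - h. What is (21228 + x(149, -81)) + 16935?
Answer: 38393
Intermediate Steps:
(21228 + x(149, -81)) + 16935 = (21228 + (149 - 1*(-81))) + 16935 = (21228 + (149 + 81)) + 16935 = (21228 + 230) + 16935 = 21458 + 16935 = 38393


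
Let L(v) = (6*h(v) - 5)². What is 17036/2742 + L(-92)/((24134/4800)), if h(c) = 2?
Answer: 264016306/16543857 ≈ 15.959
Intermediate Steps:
L(v) = 49 (L(v) = (6*2 - 5)² = (12 - 5)² = 7² = 49)
17036/2742 + L(-92)/((24134/4800)) = 17036/2742 + 49/((24134/4800)) = 17036*(1/2742) + 49/((24134*(1/4800))) = 8518/1371 + 49/(12067/2400) = 8518/1371 + 49*(2400/12067) = 8518/1371 + 117600/12067 = 264016306/16543857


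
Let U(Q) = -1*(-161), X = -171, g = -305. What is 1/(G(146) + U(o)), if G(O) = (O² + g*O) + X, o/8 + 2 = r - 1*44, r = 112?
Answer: -1/23224 ≈ -4.3059e-5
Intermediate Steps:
o = 528 (o = -16 + 8*(112 - 1*44) = -16 + 8*(112 - 44) = -16 + 8*68 = -16 + 544 = 528)
U(Q) = 161
G(O) = -171 + O² - 305*O (G(O) = (O² - 305*O) - 171 = -171 + O² - 305*O)
1/(G(146) + U(o)) = 1/((-171 + 146² - 305*146) + 161) = 1/((-171 + 21316 - 44530) + 161) = 1/(-23385 + 161) = 1/(-23224) = -1/23224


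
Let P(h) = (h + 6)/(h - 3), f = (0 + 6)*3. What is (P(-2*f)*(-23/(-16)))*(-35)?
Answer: -4025/104 ≈ -38.702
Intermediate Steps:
f = 18 (f = 6*3 = 18)
P(h) = (6 + h)/(-3 + h)
(P(-2*f)*(-23/(-16)))*(-35) = (((6 - 2*18)/(-3 - 2*18))*(-23/(-16)))*(-35) = (((6 - 36)/(-3 - 36))*(-23*(-1/16)))*(-35) = ((-30/(-39))*(23/16))*(-35) = (-1/39*(-30)*(23/16))*(-35) = ((10/13)*(23/16))*(-35) = (115/104)*(-35) = -4025/104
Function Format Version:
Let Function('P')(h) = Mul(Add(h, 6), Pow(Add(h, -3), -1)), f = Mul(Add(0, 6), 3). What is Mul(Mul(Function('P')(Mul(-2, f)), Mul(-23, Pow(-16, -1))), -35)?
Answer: Rational(-4025, 104) ≈ -38.702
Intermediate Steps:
f = 18 (f = Mul(6, 3) = 18)
Function('P')(h) = Mul(Pow(Add(-3, h), -1), Add(6, h)) (Function('P')(h) = Mul(Add(6, h), Pow(Add(-3, h), -1)) = Mul(Pow(Add(-3, h), -1), Add(6, h)))
Mul(Mul(Function('P')(Mul(-2, f)), Mul(-23, Pow(-16, -1))), -35) = Mul(Mul(Mul(Pow(Add(-3, Mul(-2, 18)), -1), Add(6, Mul(-2, 18))), Mul(-23, Pow(-16, -1))), -35) = Mul(Mul(Mul(Pow(Add(-3, -36), -1), Add(6, -36)), Mul(-23, Rational(-1, 16))), -35) = Mul(Mul(Mul(Pow(-39, -1), -30), Rational(23, 16)), -35) = Mul(Mul(Mul(Rational(-1, 39), -30), Rational(23, 16)), -35) = Mul(Mul(Rational(10, 13), Rational(23, 16)), -35) = Mul(Rational(115, 104), -35) = Rational(-4025, 104)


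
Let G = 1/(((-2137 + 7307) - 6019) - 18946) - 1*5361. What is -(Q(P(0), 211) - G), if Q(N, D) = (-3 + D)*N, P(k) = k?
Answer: -106120996/19795 ≈ -5361.0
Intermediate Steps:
Q(N, D) = N*(-3 + D)
G = -106120996/19795 (G = 1/((5170 - 6019) - 18946) - 5361 = 1/(-849 - 18946) - 5361 = 1/(-19795) - 5361 = -1/19795 - 5361 = -106120996/19795 ≈ -5361.0)
-(Q(P(0), 211) - G) = -(0*(-3 + 211) - 1*(-106120996/19795)) = -(0*208 + 106120996/19795) = -(0 + 106120996/19795) = -1*106120996/19795 = -106120996/19795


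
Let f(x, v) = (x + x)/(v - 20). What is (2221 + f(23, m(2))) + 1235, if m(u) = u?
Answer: 31081/9 ≈ 3453.4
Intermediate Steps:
f(x, v) = 2*x/(-20 + v) (f(x, v) = (2*x)/(-20 + v) = 2*x/(-20 + v))
(2221 + f(23, m(2))) + 1235 = (2221 + 2*23/(-20 + 2)) + 1235 = (2221 + 2*23/(-18)) + 1235 = (2221 + 2*23*(-1/18)) + 1235 = (2221 - 23/9) + 1235 = 19966/9 + 1235 = 31081/9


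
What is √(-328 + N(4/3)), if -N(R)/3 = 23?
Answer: I*√397 ≈ 19.925*I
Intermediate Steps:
N(R) = -69 (N(R) = -3*23 = -69)
√(-328 + N(4/3)) = √(-328 - 69) = √(-397) = I*√397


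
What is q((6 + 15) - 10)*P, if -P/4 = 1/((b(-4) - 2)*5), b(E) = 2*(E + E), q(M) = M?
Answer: 22/45 ≈ 0.48889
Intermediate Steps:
b(E) = 4*E (b(E) = 2*(2*E) = 4*E)
P = 2/45 (P = -4*1/(5*(4*(-4) - 2)) = -4*1/(5*(-16 - 2)) = -4/((-18*5)) = -4/(-90) = -4*(-1/90) = 2/45 ≈ 0.044444)
q((6 + 15) - 10)*P = ((6 + 15) - 10)*(2/45) = (21 - 10)*(2/45) = 11*(2/45) = 22/45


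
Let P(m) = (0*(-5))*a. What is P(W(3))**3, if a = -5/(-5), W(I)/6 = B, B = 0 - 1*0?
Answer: 0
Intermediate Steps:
B = 0 (B = 0 + 0 = 0)
W(I) = 0 (W(I) = 6*0 = 0)
a = 1 (a = -5*(-1/5) = 1)
P(m) = 0 (P(m) = (0*(-5))*1 = 0*1 = 0)
P(W(3))**3 = 0**3 = 0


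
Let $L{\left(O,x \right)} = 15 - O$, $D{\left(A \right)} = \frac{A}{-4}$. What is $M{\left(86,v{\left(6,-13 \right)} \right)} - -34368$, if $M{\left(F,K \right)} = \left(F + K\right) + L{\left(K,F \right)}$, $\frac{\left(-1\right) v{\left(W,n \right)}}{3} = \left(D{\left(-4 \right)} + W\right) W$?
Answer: $34469$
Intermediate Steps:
$D{\left(A \right)} = - \frac{A}{4}$ ($D{\left(A \right)} = A \left(- \frac{1}{4}\right) = - \frac{A}{4}$)
$v{\left(W,n \right)} = - 3 W \left(1 + W\right)$ ($v{\left(W,n \right)} = - 3 \left(\left(- \frac{1}{4}\right) \left(-4\right) + W\right) W = - 3 \left(1 + W\right) W = - 3 W \left(1 + W\right)$)
$M{\left(F,K \right)} = 15 + F$ ($M{\left(F,K \right)} = \left(F + K\right) - \left(-15 + K\right) = 15 + F$)
$M{\left(86,v{\left(6,-13 \right)} \right)} - -34368 = \left(15 + 86\right) - -34368 = 101 + 34368 = 34469$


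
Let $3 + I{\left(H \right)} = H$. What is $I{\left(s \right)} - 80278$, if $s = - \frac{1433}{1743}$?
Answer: $- \frac{139931216}{1743} \approx -80282.0$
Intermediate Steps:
$s = - \frac{1433}{1743}$ ($s = \left(-1433\right) \frac{1}{1743} = - \frac{1433}{1743} \approx -0.82215$)
$I{\left(H \right)} = -3 + H$
$I{\left(s \right)} - 80278 = \left(-3 - \frac{1433}{1743}\right) - 80278 = - \frac{6662}{1743} - 80278 = - \frac{139931216}{1743}$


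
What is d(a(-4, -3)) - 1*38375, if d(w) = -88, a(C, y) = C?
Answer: -38463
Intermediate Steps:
d(a(-4, -3)) - 1*38375 = -88 - 1*38375 = -88 - 38375 = -38463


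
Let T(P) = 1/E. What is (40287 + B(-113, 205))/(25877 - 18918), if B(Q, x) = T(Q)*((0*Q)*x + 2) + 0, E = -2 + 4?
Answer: 40288/6959 ≈ 5.7893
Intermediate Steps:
E = 2
T(P) = 1/2
B(Q, x) = 1 (B(Q, x) = ((0*Q)*x + 2)/2 + 0 = (0*x + 2)/2 + 0 = (0 + 2)/2 + 0 = (1/2)*2 + 0 = 1 + 0 = 1)
(40287 + B(-113, 205))/(25877 - 18918) = (40287 + 1)/(25877 - 18918) = 40288/6959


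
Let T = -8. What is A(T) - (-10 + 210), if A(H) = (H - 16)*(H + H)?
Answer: 184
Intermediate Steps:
A(H) = 2*H*(-16 + H) (A(H) = (-16 + H)*(2*H) = 2*H*(-16 + H))
A(T) - (-10 + 210) = 2*(-8)*(-16 - 8) - (-10 + 210) = 2*(-8)*(-24) - 1*200 = 384 - 200 = 184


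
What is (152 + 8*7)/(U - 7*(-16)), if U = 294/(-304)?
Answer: 31616/16877 ≈ 1.8733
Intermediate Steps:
U = -147/152 (U = 294*(-1/304) = -147/152 ≈ -0.96710)
(152 + 8*7)/(U - 7*(-16)) = (152 + 8*7)/(-147/152 - 7*(-16)) = (152 + 56)/(-147/152 + 112) = 208/(16877/152) = 208*(152/16877) = 31616/16877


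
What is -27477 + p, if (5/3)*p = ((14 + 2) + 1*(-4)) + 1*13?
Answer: -27462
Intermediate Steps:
p = 15 (p = 3*(((14 + 2) + 1*(-4)) + 1*13)/5 = 3*((16 - 4) + 13)/5 = 3*(12 + 13)/5 = (⅗)*25 = 15)
-27477 + p = -27477 + 15 = -27462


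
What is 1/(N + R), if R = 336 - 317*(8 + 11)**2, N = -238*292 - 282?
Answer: -1/183879 ≈ -5.4384e-6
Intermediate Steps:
N = -69778 (N = -69496 - 282 = -69778)
R = -114101 (R = 336 - 317*19**2 = 336 - 317*361 = 336 - 114437 = -114101)
1/(N + R) = 1/(-69778 - 114101) = 1/(-183879) = -1/183879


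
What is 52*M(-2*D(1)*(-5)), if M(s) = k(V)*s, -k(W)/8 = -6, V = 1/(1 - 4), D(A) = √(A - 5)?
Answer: 49920*I ≈ 49920.0*I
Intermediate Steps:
D(A) = √(-5 + A)
V = -⅓ (V = 1/(-3) = -⅓ ≈ -0.33333)
k(W) = 48 (k(W) = -8*(-6) = 48)
M(s) = 48*s
52*M(-2*D(1)*(-5)) = 52*(48*(-2*√(-5 + 1)*(-5))) = 52*(48*(-4*I*(-5))) = 52*(48*(20*I)) = 52*(960*I) = 49920*I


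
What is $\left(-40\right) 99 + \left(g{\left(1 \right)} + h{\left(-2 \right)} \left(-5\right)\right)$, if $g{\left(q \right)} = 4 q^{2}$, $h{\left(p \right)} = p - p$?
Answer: $-3956$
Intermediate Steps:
$h{\left(p \right)} = 0$
$\left(-40\right) 99 + \left(g{\left(1 \right)} + h{\left(-2 \right)} \left(-5\right)\right) = \left(-40\right) 99 + \left(4 \cdot 1^{2} + 0 \left(-5\right)\right) = -3960 + \left(4 \cdot 1 + 0\right) = -3960 + \left(4 + 0\right) = -3960 + 4 = -3956$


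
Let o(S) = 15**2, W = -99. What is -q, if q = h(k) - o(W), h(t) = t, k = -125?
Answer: 350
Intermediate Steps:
o(S) = 225
q = -350 (q = -125 - 1*225 = -125 - 225 = -350)
-q = -1*(-350) = 350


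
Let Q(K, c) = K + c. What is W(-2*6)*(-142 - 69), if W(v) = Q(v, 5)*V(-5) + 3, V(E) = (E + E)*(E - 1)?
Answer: 87987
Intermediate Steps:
V(E) = 2*E*(-1 + E) (V(E) = (2*E)*(-1 + E) = 2*E*(-1 + E))
W(v) = 303 + 60*v (W(v) = (v + 5)*(2*(-5)*(-1 - 5)) + 3 = (5 + v)*(2*(-5)*(-6)) + 3 = (5 + v)*60 + 3 = (300 + 60*v) + 3 = 303 + 60*v)
W(-2*6)*(-142 - 69) = (303 + 60*(-2*6))*(-142 - 69) = (303 + 60*(-12))*(-211) = (303 - 720)*(-211) = -417*(-211) = 87987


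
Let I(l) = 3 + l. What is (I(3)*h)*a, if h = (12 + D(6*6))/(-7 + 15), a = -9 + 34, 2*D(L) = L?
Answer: 1125/2 ≈ 562.50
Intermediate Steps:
D(L) = L/2
a = 25
h = 15/4 (h = (12 + (6*6)/2)/(-7 + 15) = (12 + (½)*36)/8 = (12 + 18)*(⅛) = 30*(⅛) = 15/4 ≈ 3.7500)
(I(3)*h)*a = ((3 + 3)*(15/4))*25 = (6*(15/4))*25 = (45/2)*25 = 1125/2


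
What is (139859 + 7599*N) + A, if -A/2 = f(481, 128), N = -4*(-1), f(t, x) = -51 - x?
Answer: 170613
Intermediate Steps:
N = 4
A = 358 (A = -2*(-51 - 1*128) = -2*(-51 - 128) = -2*(-179) = 358)
(139859 + 7599*N) + A = (139859 + 7599*4) + 358 = (139859 + 30396) + 358 = 170255 + 358 = 170613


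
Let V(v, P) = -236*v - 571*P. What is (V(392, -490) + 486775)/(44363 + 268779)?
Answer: 674053/313142 ≈ 2.1525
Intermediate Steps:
V(v, P) = -571*P - 236*v
(V(392, -490) + 486775)/(44363 + 268779) = ((-571*(-490) - 236*392) + 486775)/(44363 + 268779) = ((279790 - 92512) + 486775)/313142 = (187278 + 486775)*(1/313142) = 674053*(1/313142) = 674053/313142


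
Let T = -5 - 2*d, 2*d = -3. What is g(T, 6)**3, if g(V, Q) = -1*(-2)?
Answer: 8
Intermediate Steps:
d = -3/2 (d = (1/2)*(-3) = -3/2 ≈ -1.5000)
T = -2 (T = -5 - 2*(-3/2) = -5 + 3 = -2)
g(V, Q) = 2
g(T, 6)**3 = 2**3 = 8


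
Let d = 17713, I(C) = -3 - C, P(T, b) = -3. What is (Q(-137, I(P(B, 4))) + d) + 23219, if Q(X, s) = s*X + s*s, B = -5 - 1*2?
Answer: 40932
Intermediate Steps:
B = -7 (B = -5 - 2 = -7)
Q(X, s) = s**2 + X*s (Q(X, s) = X*s + s**2 = s**2 + X*s)
(Q(-137, I(P(B, 4))) + d) + 23219 = ((-3 - 1*(-3))*(-137 + (-3 - 1*(-3))) + 17713) + 23219 = ((-3 + 3)*(-137 + (-3 + 3)) + 17713) + 23219 = (0*(-137 + 0) + 17713) + 23219 = (0*(-137) + 17713) + 23219 = (0 + 17713) + 23219 = 17713 + 23219 = 40932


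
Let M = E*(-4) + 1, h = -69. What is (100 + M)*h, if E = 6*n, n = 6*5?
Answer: 42711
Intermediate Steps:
n = 30
E = 180 (E = 6*30 = 180)
M = -719 (M = 180*(-4) + 1 = -720 + 1 = -719)
(100 + M)*h = (100 - 719)*(-69) = -619*(-69) = 42711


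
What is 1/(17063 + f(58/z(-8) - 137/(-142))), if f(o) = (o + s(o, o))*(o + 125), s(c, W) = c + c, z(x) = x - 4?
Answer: 15123/236783725 ≈ 6.3868e-5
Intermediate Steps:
z(x) = -4 + x
s(c, W) = 2*c
f(o) = 3*o*(125 + o) (f(o) = (o + 2*o)*(o + 125) = (3*o)*(125 + o) = 3*o*(125 + o))
1/(17063 + f(58/z(-8) - 137/(-142))) = 1/(17063 + 3*(58/(-4 - 8) - 137/(-142))*(125 + (58/(-4 - 8) - 137/(-142)))) = 1/(17063 + 3*(58/(-12) - 137*(-1/142))*(125 + (58/(-12) - 137*(-1/142)))) = 1/(17063 + 3*(58*(-1/12) + 137/142)*(125 + (58*(-1/12) + 137/142))) = 1/(17063 + 3*(-29/6 + 137/142)*(125 + (-29/6 + 137/142))) = 1/(17063 + 3*(-824/213)*(125 - 824/213)) = 1/(17063 + 3*(-824/213)*(25801/213)) = 1/(17063 - 21260024/15123) = 1/(236783725/15123) = 15123/236783725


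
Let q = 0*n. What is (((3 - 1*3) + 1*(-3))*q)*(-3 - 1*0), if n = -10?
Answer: 0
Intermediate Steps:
q = 0 (q = 0*(-10) = 0)
(((3 - 1*3) + 1*(-3))*q)*(-3 - 1*0) = (((3 - 1*3) + 1*(-3))*0)*(-3 - 1*0) = (((3 - 3) - 3)*0)*(-3 + 0) = ((0 - 3)*0)*(-3) = -3*0*(-3) = 0*(-3) = 0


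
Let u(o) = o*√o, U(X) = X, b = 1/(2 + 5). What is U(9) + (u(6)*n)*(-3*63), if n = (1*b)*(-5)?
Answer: 9 + 810*√6 ≈ 1993.1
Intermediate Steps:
b = ⅐ (b = 1/7 = ⅐ ≈ 0.14286)
u(o) = o^(3/2)
n = -5/7 (n = (1*(⅐))*(-5) = (⅐)*(-5) = -5/7 ≈ -0.71429)
U(9) + (u(6)*n)*(-3*63) = 9 + (6^(3/2)*(-5/7))*(-3*63) = 9 + ((6*√6)*(-5/7))*(-189) = 9 - 30*√6/7*(-189) = 9 + 810*√6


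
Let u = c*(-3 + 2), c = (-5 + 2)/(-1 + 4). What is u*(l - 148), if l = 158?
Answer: 10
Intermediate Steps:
c = -1 (c = -3/3 = -3*⅓ = -1)
u = 1 (u = -(-3 + 2) = -1*(-1) = 1)
u*(l - 148) = 1*(158 - 148) = 1*10 = 10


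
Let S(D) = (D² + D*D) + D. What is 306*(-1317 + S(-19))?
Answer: -187884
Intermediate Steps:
S(D) = D + 2*D² (S(D) = (D² + D²) + D = 2*D² + D = D + 2*D²)
306*(-1317 + S(-19)) = 306*(-1317 - 19*(1 + 2*(-19))) = 306*(-1317 - 19*(1 - 38)) = 306*(-1317 - 19*(-37)) = 306*(-1317 + 703) = 306*(-614) = -187884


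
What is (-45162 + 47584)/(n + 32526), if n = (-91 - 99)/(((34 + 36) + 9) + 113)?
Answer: 232512/3122401 ≈ 0.074466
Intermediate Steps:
n = -95/96 (n = -190/((70 + 9) + 113) = -190/(79 + 113) = -190/192 = -190*1/192 = -95/96 ≈ -0.98958)
(-45162 + 47584)/(n + 32526) = (-45162 + 47584)/(-95/96 + 32526) = 2422/(3122401/96) = 2422*(96/3122401) = 232512/3122401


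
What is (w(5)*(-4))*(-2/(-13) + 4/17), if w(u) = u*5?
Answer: -8600/221 ≈ -38.914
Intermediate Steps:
w(u) = 5*u
(w(5)*(-4))*(-2/(-13) + 4/17) = ((5*5)*(-4))*(-2/(-13) + 4/17) = (25*(-4))*(-2*(-1/13) + 4*(1/17)) = -100*(2/13 + 4/17) = -100*86/221 = -8600/221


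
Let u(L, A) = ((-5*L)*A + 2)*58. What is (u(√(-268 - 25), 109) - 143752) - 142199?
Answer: -285835 - 31610*I*√293 ≈ -2.8584e+5 - 5.4108e+5*I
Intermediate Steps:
u(L, A) = 116 - 290*A*L (u(L, A) = (-5*A*L + 2)*58 = (2 - 5*A*L)*58 = 116 - 290*A*L)
(u(√(-268 - 25), 109) - 143752) - 142199 = ((116 - 290*109*√(-268 - 25)) - 143752) - 142199 = ((116 - 290*109*√(-293)) - 143752) - 142199 = ((116 - 290*109*I*√293) - 143752) - 142199 = ((116 - 31610*I*√293) - 143752) - 142199 = (-143636 - 31610*I*√293) - 142199 = -285835 - 31610*I*√293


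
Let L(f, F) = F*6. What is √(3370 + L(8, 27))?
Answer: 2*√883 ≈ 59.431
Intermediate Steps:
L(f, F) = 6*F
√(3370 + L(8, 27)) = √(3370 + 6*27) = √(3370 + 162) = √3532 = 2*√883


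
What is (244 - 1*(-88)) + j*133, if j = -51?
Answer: -6451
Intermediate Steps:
(244 - 1*(-88)) + j*133 = (244 - 1*(-88)) - 51*133 = (244 + 88) - 6783 = 332 - 6783 = -6451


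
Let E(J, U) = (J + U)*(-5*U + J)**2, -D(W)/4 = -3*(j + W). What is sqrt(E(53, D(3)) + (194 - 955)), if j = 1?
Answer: 2*sqrt(882777) ≈ 1879.1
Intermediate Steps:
D(W) = 12 + 12*W (D(W) = -(-12)*(1 + W) = -4*(-3 - 3*W) = 12 + 12*W)
E(J, U) = (J - 5*U)**2*(J + U) (E(J, U) = (J + U)*(J - 5*U)**2 = (J - 5*U)**2*(J + U))
sqrt(E(53, D(3)) + (194 - 955)) = sqrt((53 - 5*(12 + 12*3))**2*(53 + (12 + 12*3)) + (194 - 955)) = sqrt((53 - 5*(12 + 36))**2*(53 + (12 + 36)) - 761) = sqrt((53 - 5*48)**2*(53 + 48) - 761) = sqrt((53 - 240)**2*101 - 761) = sqrt((-187)**2*101 - 761) = sqrt(34969*101 - 761) = sqrt(3531869 - 761) = sqrt(3531108) = 2*sqrt(882777)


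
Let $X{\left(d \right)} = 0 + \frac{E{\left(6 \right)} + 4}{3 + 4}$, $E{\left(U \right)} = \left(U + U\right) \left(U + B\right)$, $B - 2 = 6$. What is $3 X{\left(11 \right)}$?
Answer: $\frac{516}{7} \approx 73.714$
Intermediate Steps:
$B = 8$ ($B = 2 + 6 = 8$)
$E{\left(U \right)} = 2 U \left(8 + U\right)$ ($E{\left(U \right)} = \left(U + U\right) \left(U + 8\right) = 2 U \left(8 + U\right)$)
$X{\left(d \right)} = \frac{172}{7}$ ($X{\left(d \right)} = 0 + \frac{2 \cdot 6 \left(8 + 6\right) + 4}{3 + 4} = 0 + \frac{2 \cdot 6 \cdot 14 + 4}{7} = 0 + \left(168 + 4\right) \frac{1}{7} = 0 + 172 \cdot \frac{1}{7} = 0 + \frac{172}{7} = \frac{172}{7}$)
$3 X{\left(11 \right)} = 3 \cdot \frac{172}{7} = \frac{516}{7}$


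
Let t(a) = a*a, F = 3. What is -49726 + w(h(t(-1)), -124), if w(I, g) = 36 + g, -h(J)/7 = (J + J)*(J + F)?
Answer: -49814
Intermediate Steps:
t(a) = a²
h(J) = -14*J*(3 + J) (h(J) = -7*(J + J)*(J + 3) = -7*2*J*(3 + J) = -14*J*(3 + J))
-49726 + w(h(t(-1)), -124) = -49726 + (36 - 124) = -49726 - 88 = -49814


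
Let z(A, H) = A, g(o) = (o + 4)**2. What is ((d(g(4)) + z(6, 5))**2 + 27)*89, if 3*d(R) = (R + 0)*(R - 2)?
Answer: 1414071071/9 ≈ 1.5712e+8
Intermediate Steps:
g(o) = (4 + o)**2
d(R) = R*(-2 + R)/3 (d(R) = ((R + 0)*(R - 2))/3 = (R*(-2 + R))/3 = R*(-2 + R)/3)
((d(g(4)) + z(6, 5))**2 + 27)*89 = (((4 + 4)**2*(-2 + (4 + 4)**2)/3 + 6)**2 + 27)*89 = (((1/3)*8**2*(-2 + 8**2) + 6)**2 + 27)*89 = (((1/3)*64*(-2 + 64) + 6)**2 + 27)*89 = (((1/3)*64*62 + 6)**2 + 27)*89 = ((3968/3 + 6)**2 + 27)*89 = ((3986/3)**2 + 27)*89 = (15888196/9 + 27)*89 = (15888439/9)*89 = 1414071071/9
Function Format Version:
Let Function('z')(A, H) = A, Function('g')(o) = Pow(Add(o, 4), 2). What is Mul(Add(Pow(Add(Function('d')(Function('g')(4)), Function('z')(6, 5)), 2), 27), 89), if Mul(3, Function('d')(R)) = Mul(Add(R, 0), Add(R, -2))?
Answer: Rational(1414071071, 9) ≈ 1.5712e+8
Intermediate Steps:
Function('g')(o) = Pow(Add(4, o), 2)
Function('d')(R) = Mul(Rational(1, 3), R, Add(-2, R)) (Function('d')(R) = Mul(Rational(1, 3), Mul(Add(R, 0), Add(R, -2))) = Mul(Rational(1, 3), Mul(R, Add(-2, R))) = Mul(Rational(1, 3), R, Add(-2, R)))
Mul(Add(Pow(Add(Function('d')(Function('g')(4)), Function('z')(6, 5)), 2), 27), 89) = Mul(Add(Pow(Add(Mul(Rational(1, 3), Pow(Add(4, 4), 2), Add(-2, Pow(Add(4, 4), 2))), 6), 2), 27), 89) = Mul(Add(Pow(Add(Mul(Rational(1, 3), Pow(8, 2), Add(-2, Pow(8, 2))), 6), 2), 27), 89) = Mul(Add(Pow(Add(Mul(Rational(1, 3), 64, Add(-2, 64)), 6), 2), 27), 89) = Mul(Add(Pow(Add(Mul(Rational(1, 3), 64, 62), 6), 2), 27), 89) = Mul(Add(Pow(Add(Rational(3968, 3), 6), 2), 27), 89) = Mul(Add(Pow(Rational(3986, 3), 2), 27), 89) = Mul(Add(Rational(15888196, 9), 27), 89) = Mul(Rational(15888439, 9), 89) = Rational(1414071071, 9)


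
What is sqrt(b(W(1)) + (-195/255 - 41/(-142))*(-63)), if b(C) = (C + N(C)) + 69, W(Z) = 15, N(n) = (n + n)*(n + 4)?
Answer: sqrt(3985859202)/2414 ≈ 26.153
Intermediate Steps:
N(n) = 2*n*(4 + n) (N(n) = (2*n)*(4 + n) = 2*n*(4 + n))
b(C) = 69 + C + 2*C*(4 + C) (b(C) = (C + 2*C*(4 + C)) + 69 = 69 + C + 2*C*(4 + C))
sqrt(b(W(1)) + (-195/255 - 41/(-142))*(-63)) = sqrt((69 + 15 + 2*15*(4 + 15)) + (-195/255 - 41/(-142))*(-63)) = sqrt((69 + 15 + 2*15*19) + (-195*1/255 - 41*(-1/142))*(-63)) = sqrt((69 + 15 + 570) + (-13/17 + 41/142)*(-63)) = sqrt(654 - 1149/2414*(-63)) = sqrt(654 + 72387/2414) = sqrt(1651143/2414) = sqrt(3985859202)/2414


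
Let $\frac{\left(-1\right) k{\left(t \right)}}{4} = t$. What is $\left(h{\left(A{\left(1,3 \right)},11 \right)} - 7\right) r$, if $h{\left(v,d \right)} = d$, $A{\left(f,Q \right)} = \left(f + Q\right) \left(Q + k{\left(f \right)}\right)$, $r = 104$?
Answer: $416$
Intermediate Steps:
$k{\left(t \right)} = - 4 t$
$A{\left(f,Q \right)} = \left(Q + f\right) \left(Q - 4 f\right)$ ($A{\left(f,Q \right)} = \left(f + Q\right) \left(Q - 4 f\right) = \left(Q + f\right) \left(Q - 4 f\right)$)
$\left(h{\left(A{\left(1,3 \right)},11 \right)} - 7\right) r = \left(11 - 7\right) 104 = 4 \cdot 104 = 416$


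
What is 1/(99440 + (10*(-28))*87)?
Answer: 1/75080 ≈ 1.3319e-5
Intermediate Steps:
1/(99440 + (10*(-28))*87) = 1/(99440 - 280*87) = 1/(99440 - 24360) = 1/75080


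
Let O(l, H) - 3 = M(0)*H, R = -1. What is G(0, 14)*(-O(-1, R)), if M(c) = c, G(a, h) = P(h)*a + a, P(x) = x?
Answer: 0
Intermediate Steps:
G(a, h) = a + a*h (G(a, h) = h*a + a = a*h + a = a + a*h)
O(l, H) = 3 (O(l, H) = 3 + 0*H = 3 + 0 = 3)
G(0, 14)*(-O(-1, R)) = (0*(1 + 14))*(-1*3) = (0*15)*(-3) = 0*(-3) = 0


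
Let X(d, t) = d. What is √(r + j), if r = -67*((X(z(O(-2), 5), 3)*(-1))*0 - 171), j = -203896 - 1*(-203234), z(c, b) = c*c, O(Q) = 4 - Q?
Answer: √10795 ≈ 103.90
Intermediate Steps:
z(c, b) = c²
j = -662 (j = -203896 + 203234 = -662)
r = 11457 (r = -67*(((4 - 1*(-2))²*(-1))*0 - 171) = -67*(((4 + 2)²*(-1))*0 - 171) = -67*((6²*(-1))*0 - 171) = -67*((36*(-1))*0 - 171) = -67*(-36*0 - 171) = -67*(0 - 171) = -67*(-171) = 11457)
√(r + j) = √(11457 - 662) = √10795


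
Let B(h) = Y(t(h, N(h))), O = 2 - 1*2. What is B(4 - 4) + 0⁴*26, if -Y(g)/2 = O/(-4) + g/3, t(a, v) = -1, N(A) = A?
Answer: ⅔ ≈ 0.66667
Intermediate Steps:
O = 0 (O = 2 - 2 = 0)
Y(g) = -2*g/3 (Y(g) = -2*(0/(-4) + g/3) = -2*(0*(-¼) + g*(⅓)) = -2*(0 + g/3) = -2*g/3)
B(h) = ⅔ (B(h) = -⅔*(-1) = ⅔)
B(4 - 4) + 0⁴*26 = ⅔ + 0⁴*26 = ⅔ + 0*26 = ⅔ + 0 = ⅔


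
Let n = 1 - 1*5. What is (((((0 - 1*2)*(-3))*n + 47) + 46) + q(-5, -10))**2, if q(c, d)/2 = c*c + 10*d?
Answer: 6561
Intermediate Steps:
q(c, d) = 2*c**2 + 20*d (q(c, d) = 2*(c*c + 10*d) = 2*(c**2 + 10*d) = 2*c**2 + 20*d)
n = -4 (n = 1 - 5 = -4)
(((((0 - 1*2)*(-3))*n + 47) + 46) + q(-5, -10))**2 = (((((0 - 1*2)*(-3))*(-4) + 47) + 46) + (2*(-5)**2 + 20*(-10)))**2 = (((((0 - 2)*(-3))*(-4) + 47) + 46) + (2*25 - 200))**2 = (((-2*(-3)*(-4) + 47) + 46) + (50 - 200))**2 = (((6*(-4) + 47) + 46) - 150)**2 = (((-24 + 47) + 46) - 150)**2 = ((23 + 46) - 150)**2 = (69 - 150)**2 = (-81)**2 = 6561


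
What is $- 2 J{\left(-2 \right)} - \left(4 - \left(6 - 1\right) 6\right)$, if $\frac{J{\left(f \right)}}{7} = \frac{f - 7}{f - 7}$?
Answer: $12$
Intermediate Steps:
$J{\left(f \right)} = 7$ ($J{\left(f \right)} = 7 \frac{f - 7}{f - 7} = 7 \frac{-7 + f}{-7 + f} = 7 \cdot 1 = 7$)
$- 2 J{\left(-2 \right)} - \left(4 - \left(6 - 1\right) 6\right) = \left(-2\right) 7 - \left(4 - \left(6 - 1\right) 6\right) = -14 + \left(-4 + 5 \cdot 6\right) = -14 + \left(-4 + 30\right) = -14 + 26 = 12$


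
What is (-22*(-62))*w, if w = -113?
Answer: -154132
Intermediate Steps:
(-22*(-62))*w = -22*(-62)*(-113) = 1364*(-113) = -154132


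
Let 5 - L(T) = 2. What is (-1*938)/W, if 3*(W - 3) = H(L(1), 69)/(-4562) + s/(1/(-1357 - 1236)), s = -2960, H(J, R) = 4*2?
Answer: -6418734/17507334205 ≈ -0.00036663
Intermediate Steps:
L(T) = 3 (L(T) = 5 - 1*2 = 5 - 2 = 3)
H(J, R) = 8
W = 17507334205/6843 (W = 3 + (8/(-4562) - 2960/(1/(-1357 - 1236)))/3 = 3 + (8*(-1/4562) - 2960/(1/(-2593)))/3 = 3 + (-4/2281 - 2960/(-1/2593))/3 = 3 + (-4/2281 - 2960*(-2593))/3 = 3 + (-4/2281 + 7675280)/3 = 3 + (⅓)*(17507313676/2281) = 3 + 17507313676/6843 = 17507334205/6843 ≈ 2.5584e+6)
(-1*938)/W = (-1*938)/(17507334205/6843) = -938*6843/17507334205 = -6418734/17507334205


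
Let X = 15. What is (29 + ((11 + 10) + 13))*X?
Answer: 945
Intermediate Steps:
(29 + ((11 + 10) + 13))*X = (29 + ((11 + 10) + 13))*15 = (29 + (21 + 13))*15 = (29 + 34)*15 = 63*15 = 945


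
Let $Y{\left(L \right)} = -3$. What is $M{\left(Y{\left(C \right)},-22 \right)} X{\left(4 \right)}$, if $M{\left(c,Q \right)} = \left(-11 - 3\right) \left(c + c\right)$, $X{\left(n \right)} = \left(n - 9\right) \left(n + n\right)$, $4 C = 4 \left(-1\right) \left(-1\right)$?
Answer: $-3360$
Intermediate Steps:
$C = 1$ ($C = \frac{4 \left(-1\right) \left(-1\right)}{4} = \frac{\left(-4\right) \left(-1\right)}{4} = \frac{1}{4} \cdot 4 = 1$)
$X{\left(n \right)} = 2 n \left(-9 + n\right)$ ($X{\left(n \right)} = \left(-9 + n\right) 2 n = 2 n \left(-9 + n\right)$)
$M{\left(c,Q \right)} = - 28 c$ ($M{\left(c,Q \right)} = - 14 \cdot 2 c = - 28 c$)
$M{\left(Y{\left(C \right)},-22 \right)} X{\left(4 \right)} = \left(-28\right) \left(-3\right) 2 \cdot 4 \left(-9 + 4\right) = 84 \cdot 2 \cdot 4 \left(-5\right) = 84 \left(-40\right) = -3360$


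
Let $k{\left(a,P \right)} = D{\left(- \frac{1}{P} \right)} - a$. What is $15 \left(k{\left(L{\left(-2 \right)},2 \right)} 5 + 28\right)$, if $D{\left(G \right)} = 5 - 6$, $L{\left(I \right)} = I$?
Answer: $495$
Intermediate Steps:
$D{\left(G \right)} = -1$ ($D{\left(G \right)} = 5 - 6 = -1$)
$k{\left(a,P \right)} = -1 - a$
$15 \left(k{\left(L{\left(-2 \right)},2 \right)} 5 + 28\right) = 15 \left(\left(-1 - -2\right) 5 + 28\right) = 15 \left(\left(-1 + 2\right) 5 + 28\right) = 15 \left(1 \cdot 5 + 28\right) = 15 \left(5 + 28\right) = 15 \cdot 33 = 495$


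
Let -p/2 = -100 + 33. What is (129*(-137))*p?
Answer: -2368182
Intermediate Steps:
p = 134 (p = -2*(-100 + 33) = -2*(-67) = 134)
(129*(-137))*p = (129*(-137))*134 = -17673*134 = -2368182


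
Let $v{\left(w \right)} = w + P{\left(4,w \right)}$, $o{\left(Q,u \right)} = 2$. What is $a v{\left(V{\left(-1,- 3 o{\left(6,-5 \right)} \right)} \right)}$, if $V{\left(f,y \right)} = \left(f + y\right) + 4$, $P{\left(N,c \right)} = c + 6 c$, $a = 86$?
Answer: $-2064$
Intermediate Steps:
$P{\left(N,c \right)} = 7 c$
$V{\left(f,y \right)} = 4 + f + y$
$v{\left(w \right)} = 8 w$ ($v{\left(w \right)} = w + 7 w = 8 w$)
$a v{\left(V{\left(-1,- 3 o{\left(6,-5 \right)} \right)} \right)} = 86 \cdot 8 \left(4 - 1 - 6\right) = 86 \cdot 8 \left(-3\right) = 86 \left(-24\right) = -2064$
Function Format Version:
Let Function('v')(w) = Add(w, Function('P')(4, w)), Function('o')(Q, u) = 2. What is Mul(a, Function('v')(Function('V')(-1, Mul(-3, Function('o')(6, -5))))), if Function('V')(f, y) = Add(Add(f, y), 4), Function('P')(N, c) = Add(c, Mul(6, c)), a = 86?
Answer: -2064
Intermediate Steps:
Function('P')(N, c) = Mul(7, c)
Function('V')(f, y) = Add(4, f, y)
Function('v')(w) = Mul(8, w) (Function('v')(w) = Add(w, Mul(7, w)) = Mul(8, w))
Mul(a, Function('v')(Function('V')(-1, Mul(-3, Function('o')(6, -5))))) = Mul(86, Mul(8, Add(4, -1, Mul(-3, 2)))) = Mul(86, Mul(8, Add(4, -1, -6))) = Mul(86, Mul(8, -3)) = Mul(86, -24) = -2064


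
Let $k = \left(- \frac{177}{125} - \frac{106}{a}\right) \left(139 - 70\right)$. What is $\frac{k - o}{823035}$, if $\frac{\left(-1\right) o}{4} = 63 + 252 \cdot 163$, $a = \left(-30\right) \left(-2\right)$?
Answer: $\frac{41084099}{205758750} \approx 0.19967$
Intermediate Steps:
$a = 60$
$o = -164556$ ($o = - 4 \left(63 + 252 \cdot 163\right) = - 4 \left(63 + 41076\right) = \left(-4\right) 41139 = -164556$)
$k = - \frac{54901}{250}$ ($k = \left(- \frac{177}{125} - \frac{106}{60}\right) \left(139 - 70\right) = \left(\left(-177\right) \frac{1}{125} - \frac{53}{30}\right) 69 = \left(- \frac{177}{125} - \frac{53}{30}\right) 69 = \left(- \frac{2387}{750}\right) 69 = - \frac{54901}{250} \approx -219.6$)
$\frac{k - o}{823035} = \frac{- \frac{54901}{250} - -164556}{823035} = \left(- \frac{54901}{250} + 164556\right) \frac{1}{823035} = \frac{41084099}{250} \cdot \frac{1}{823035} = \frac{41084099}{205758750}$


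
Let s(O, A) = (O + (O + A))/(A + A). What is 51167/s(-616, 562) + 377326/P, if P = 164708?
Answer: -2368096398211/27588590 ≈ -85836.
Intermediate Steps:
s(O, A) = (A + 2*O)/(2*A) (s(O, A) = (O + (A + O))/((2*A)) = (A + 2*O)*(1/(2*A)) = (A + 2*O)/(2*A))
51167/s(-616, 562) + 377326/P = 51167/(((-616 + (½)*562)/562)) + 377326/164708 = 51167/(((-616 + 281)/562)) + 377326*(1/164708) = 51167/(((1/562)*(-335))) + 188663/82354 = 51167/(-335/562) + 188663/82354 = 51167*(-562/335) + 188663/82354 = -28755854/335 + 188663/82354 = -2368096398211/27588590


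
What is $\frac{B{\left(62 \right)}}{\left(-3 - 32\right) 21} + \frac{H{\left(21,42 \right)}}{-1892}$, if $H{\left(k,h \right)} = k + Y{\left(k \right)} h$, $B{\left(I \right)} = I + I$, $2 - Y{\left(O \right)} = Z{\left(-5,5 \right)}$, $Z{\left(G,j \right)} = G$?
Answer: $- \frac{466133}{1390620} \approx -0.3352$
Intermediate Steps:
$Y{\left(O \right)} = 7$ ($Y{\left(O \right)} = 2 - -5 = 2 + 5 = 7$)
$B{\left(I \right)} = 2 I$
$H{\left(k,h \right)} = k + 7 h$
$\frac{B{\left(62 \right)}}{\left(-3 - 32\right) 21} + \frac{H{\left(21,42 \right)}}{-1892} = \frac{2 \cdot 62}{\left(-3 - 32\right) 21} + \frac{21 + 7 \cdot 42}{-1892} = \frac{124}{\left(-35\right) 21} + \left(21 + 294\right) \left(- \frac{1}{1892}\right) = \frac{124}{-735} + 315 \left(- \frac{1}{1892}\right) = 124 \left(- \frac{1}{735}\right) - \frac{315}{1892} = - \frac{124}{735} - \frac{315}{1892} = - \frac{466133}{1390620}$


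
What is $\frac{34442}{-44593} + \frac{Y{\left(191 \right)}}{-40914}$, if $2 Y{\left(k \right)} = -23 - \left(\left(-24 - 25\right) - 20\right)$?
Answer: $- \frac{1410185627}{1824478002} \approx -0.77293$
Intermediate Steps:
$Y{\left(k \right)} = 23$ ($Y{\left(k \right)} = \frac{-23 - \left(\left(-24 - 25\right) - 20\right)}{2} = \frac{-23 - \left(-49 - 20\right)}{2} = \frac{-23 - -69}{2} = \frac{-23 + 69}{2} = \frac{1}{2} \cdot 46 = 23$)
$\frac{34442}{-44593} + \frac{Y{\left(191 \right)}}{-40914} = \frac{34442}{-44593} + \frac{23}{-40914} = 34442 \left(- \frac{1}{44593}\right) + 23 \left(- \frac{1}{40914}\right) = - \frac{34442}{44593} - \frac{23}{40914} = - \frac{1410185627}{1824478002}$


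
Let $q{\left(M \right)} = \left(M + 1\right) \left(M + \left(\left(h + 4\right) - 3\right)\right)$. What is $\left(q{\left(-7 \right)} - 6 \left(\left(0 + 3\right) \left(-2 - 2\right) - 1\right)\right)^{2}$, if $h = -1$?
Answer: $14400$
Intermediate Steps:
$q{\left(M \right)} = M \left(1 + M\right)$ ($q{\left(M \right)} = \left(M + 1\right) \left(M + \left(\left(-1 + 4\right) - 3\right)\right) = \left(1 + M\right) \left(M + \left(3 - 3\right)\right) = \left(1 + M\right) \left(M + 0\right) = \left(1 + M\right) M = M \left(1 + M\right)$)
$\left(q{\left(-7 \right)} - 6 \left(\left(0 + 3\right) \left(-2 - 2\right) - 1\right)\right)^{2} = \left(- 7 \left(1 - 7\right) - 6 \left(\left(0 + 3\right) \left(-2 - 2\right) - 1\right)\right)^{2} = \left(\left(-7\right) \left(-6\right) - 6 \left(3 \left(-4\right) - 1\right)\right)^{2} = \left(42 - 6 \left(-12 - 1\right)\right)^{2} = \left(42 - -78\right)^{2} = \left(42 + 78\right)^{2} = 120^{2} = 14400$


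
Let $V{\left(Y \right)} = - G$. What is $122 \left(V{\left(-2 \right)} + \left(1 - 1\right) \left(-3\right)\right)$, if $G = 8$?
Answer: $-976$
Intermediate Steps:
$V{\left(Y \right)} = -8$ ($V{\left(Y \right)} = \left(-1\right) 8 = -8$)
$122 \left(V{\left(-2 \right)} + \left(1 - 1\right) \left(-3\right)\right) = 122 \left(-8 + \left(1 - 1\right) \left(-3\right)\right) = 122 \left(-8 + 0 \left(-3\right)\right) = 122 \left(-8 + 0\right) = 122 \left(-8\right) = -976$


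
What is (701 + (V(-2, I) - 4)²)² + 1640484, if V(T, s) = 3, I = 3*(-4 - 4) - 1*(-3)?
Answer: 2133288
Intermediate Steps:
I = -21 (I = 3*(-8) + 3 = -24 + 3 = -21)
(701 + (V(-2, I) - 4)²)² + 1640484 = (701 + (3 - 4)²)² + 1640484 = (701 + (-1)²)² + 1640484 = (701 + 1)² + 1640484 = 702² + 1640484 = 492804 + 1640484 = 2133288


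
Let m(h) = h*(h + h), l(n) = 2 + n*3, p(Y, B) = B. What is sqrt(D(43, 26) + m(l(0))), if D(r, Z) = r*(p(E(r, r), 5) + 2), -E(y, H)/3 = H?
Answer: sqrt(309) ≈ 17.578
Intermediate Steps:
E(y, H) = -3*H
l(n) = 2 + 3*n
m(h) = 2*h**2 (m(h) = h*(2*h) = 2*h**2)
D(r, Z) = 7*r (D(r, Z) = r*(5 + 2) = r*7 = 7*r)
sqrt(D(43, 26) + m(l(0))) = sqrt(7*43 + 2*(2 + 3*0)**2) = sqrt(301 + 2*(2 + 0)**2) = sqrt(301 + 2*2**2) = sqrt(301 + 2*4) = sqrt(301 + 8) = sqrt(309)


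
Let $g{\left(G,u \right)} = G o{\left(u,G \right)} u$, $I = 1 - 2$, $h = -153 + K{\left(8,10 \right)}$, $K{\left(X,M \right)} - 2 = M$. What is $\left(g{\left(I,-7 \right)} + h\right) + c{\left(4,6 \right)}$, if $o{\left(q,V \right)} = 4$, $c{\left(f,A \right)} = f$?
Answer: $-109$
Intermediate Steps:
$K{\left(X,M \right)} = 2 + M$
$h = -141$ ($h = -153 + \left(2 + 10\right) = -153 + 12 = -141$)
$I = -1$
$g{\left(G,u \right)} = 4 G u$ ($g{\left(G,u \right)} = G 4 u = 4 G u$)
$\left(g{\left(I,-7 \right)} + h\right) + c{\left(4,6 \right)} = \left(4 \left(-1\right) \left(-7\right) - 141\right) + 4 = \left(28 - 141\right) + 4 = -113 + 4 = -109$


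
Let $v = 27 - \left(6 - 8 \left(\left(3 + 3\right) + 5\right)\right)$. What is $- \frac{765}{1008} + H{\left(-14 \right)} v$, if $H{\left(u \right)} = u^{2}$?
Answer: $\frac{2392683}{112} \approx 21363.0$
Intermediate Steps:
$v = 109$ ($v = 27 - \left(6 - 8 \left(6 + 5\right)\right) = 27 + \left(-6 + 8 \cdot 11\right) = 27 + \left(-6 + 88\right) = 27 + 82 = 109$)
$- \frac{765}{1008} + H{\left(-14 \right)} v = - \frac{765}{1008} + \left(-14\right)^{2} \cdot 109 = \left(-765\right) \frac{1}{1008} + 196 \cdot 109 = - \frac{85}{112} + 21364 = \frac{2392683}{112}$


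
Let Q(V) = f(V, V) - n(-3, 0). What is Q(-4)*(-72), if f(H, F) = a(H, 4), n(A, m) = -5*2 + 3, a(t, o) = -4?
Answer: -216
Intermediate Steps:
n(A, m) = -7 (n(A, m) = -10 + 3 = -7)
f(H, F) = -4
Q(V) = 3 (Q(V) = -4 - 1*(-7) = -4 + 7 = 3)
Q(-4)*(-72) = 3*(-72) = -216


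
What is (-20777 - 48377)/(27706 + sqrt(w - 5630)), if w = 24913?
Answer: -1915980724/767603153 + 69154*sqrt(19283)/767603153 ≈ -2.4835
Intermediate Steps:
(-20777 - 48377)/(27706 + sqrt(w - 5630)) = (-20777 - 48377)/(27706 + sqrt(24913 - 5630)) = -69154/(27706 + sqrt(19283))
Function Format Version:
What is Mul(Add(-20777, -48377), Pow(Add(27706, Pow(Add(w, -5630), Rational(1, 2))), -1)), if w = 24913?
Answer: Add(Rational(-1915980724, 767603153), Mul(Rational(69154, 767603153), Pow(19283, Rational(1, 2)))) ≈ -2.4835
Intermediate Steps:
Mul(Add(-20777, -48377), Pow(Add(27706, Pow(Add(w, -5630), Rational(1, 2))), -1)) = Mul(Add(-20777, -48377), Pow(Add(27706, Pow(Add(24913, -5630), Rational(1, 2))), -1)) = Mul(-69154, Pow(Add(27706, Pow(19283, Rational(1, 2))), -1))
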